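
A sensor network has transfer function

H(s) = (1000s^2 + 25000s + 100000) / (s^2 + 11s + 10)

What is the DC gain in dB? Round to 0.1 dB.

80.0 dB

H(0) = 100000 / 10 = 10000
20 log₁₀(10000) ≈ 80.00 dB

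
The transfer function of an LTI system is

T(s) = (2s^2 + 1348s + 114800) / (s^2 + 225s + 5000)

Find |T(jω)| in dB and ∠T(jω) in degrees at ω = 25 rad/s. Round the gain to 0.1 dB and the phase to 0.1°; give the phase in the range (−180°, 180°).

Substitute s = j25:
Numerator: 2(j25)^2 + 1348(j25) + 114800 = 113550 + j33700
Denominator: (j25)^2 + 225(j25) + 5000 = 4375 + j5625
|N| = √(113550² + 33700²) ≈ 1.1845e+05, ∠N ≈ 16.53°
|D| = √(4375² + 5625²) ≈ 7126.1, ∠D ≈ 52.13°
|T| = 1.1845e+05 / 7126.1 ≈ 16.622
Gain = 20 log₁₀(16.622) ≈ 24.41 dB
∠T = 16.53° − 52.13° = -35.60°

24.4 dB, -35.6°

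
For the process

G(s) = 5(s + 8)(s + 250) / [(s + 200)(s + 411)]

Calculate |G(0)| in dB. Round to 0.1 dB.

-18.3 dB

G(0) = 5·8·250 / (200·411) ≈ 0.12165
20 log₁₀(0.12165) ≈ -18.30 dB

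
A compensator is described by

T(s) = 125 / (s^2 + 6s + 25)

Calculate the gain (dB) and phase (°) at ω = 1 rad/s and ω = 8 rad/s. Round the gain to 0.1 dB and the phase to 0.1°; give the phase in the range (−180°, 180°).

ω = 1: 14.1 dB, -14.0°; ω = 8: 6.1 dB, -129.1°

At s = jω = j1:
quadratic: (j1)² + 6·j1 + 25 = 24 + j6 → |·| ≈ 24.739, ∠ ≈ 14.04°
|T| = 125 / 24.739 ≈ 5.0528
Gain = 20 log₁₀(5.0528) ≈ 14.07 dB
∠T = 0.00° − 14.04° = -14.04°

At s = jω = j8:
quadratic: (j8)² + 6·j8 + 25 = -39 + j48 → |·| ≈ 61.847, ∠ ≈ 129.09°
|T| = 125 / 61.847 ≈ 2.0211
Gain = 20 log₁₀(2.0211) ≈ 6.11 dB
∠T = 0.00° − 129.09° = -129.09°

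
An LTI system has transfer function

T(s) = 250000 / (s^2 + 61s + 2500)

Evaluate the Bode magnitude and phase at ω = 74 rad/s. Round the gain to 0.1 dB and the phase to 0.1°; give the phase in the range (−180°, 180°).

33.3 dB, -123.4°

At s = jω = j74:
quadratic: (j74)² + 61·j74 + 2500 = -2976 + j4514 → |·| ≈ 5406.7, ∠ ≈ 123.40°
|T| = 250000 / 5406.7 ≈ 46.239
Gain = 20 log₁₀(46.239) ≈ 33.30 dB
∠T = 0.00° − 123.40° = -123.40°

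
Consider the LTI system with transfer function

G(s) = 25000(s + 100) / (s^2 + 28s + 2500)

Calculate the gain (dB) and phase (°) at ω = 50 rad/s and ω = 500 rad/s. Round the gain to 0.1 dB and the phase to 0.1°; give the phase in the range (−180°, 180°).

At s = jω = j50:
zero (s+100): 100 + j50 → |·| = √(100²+50²) = √12500 ≈ 111.8, ∠ = arctan(50/100) ≈ 26.57°
quadratic: (j50)² + 28·j50 + 2500 = 0 + j1400 → |·| ≈ 1400, ∠ ≈ 90.00°
|G| = 25000 · 111.8 / 1400 ≈ 1996.4
Gain = 20 log₁₀(1996.4) ≈ 66.00 dB
∠G = 26.57° − 90.00° = -63.43°

At s = jω = j500:
zero (s+100): 100 + j500 → |·| = √(100²+500²) = √260000 ≈ 509.9, ∠ = arctan(500/100) ≈ 78.69°
quadratic: (j500)² + 28·j500 + 2500 = -247500 + j14000 → |·| ≈ 2.479e+05, ∠ ≈ 176.76°
|G| = 25000 · 509.9 / 2.479e+05 ≈ 51.422
Gain = 20 log₁₀(51.422) ≈ 34.22 dB
∠G = 78.69° − 176.76° = -98.07°

ω = 50: 66.0 dB, -63.4°; ω = 500: 34.2 dB, -98.1°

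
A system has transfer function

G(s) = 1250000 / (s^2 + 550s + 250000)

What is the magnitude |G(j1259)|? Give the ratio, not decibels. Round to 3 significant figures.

0.831

At s = jω = j1259:
quadratic: (j1259)² + 550·j1259 + 250000 = -1335081 + j692450 → |·| ≈ 1.504e+06, ∠ ≈ 152.59°
|G| = 1250000 / 1.504e+06 ≈ 0.83112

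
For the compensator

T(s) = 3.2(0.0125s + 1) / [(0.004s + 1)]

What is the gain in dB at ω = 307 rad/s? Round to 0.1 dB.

18.1 dB

At ω = 307 rad/s:
zero (1 + j307·0.0125) = 1 + j3.8375 → |·| ≈ 3.9657, ∠ ≈ 75.39°
pole (1 + j307·0.004) = 1 + j1.228 → |·| ≈ 1.5837, ∠ ≈ 50.84°
|T| = 3.2 · 3.9657 / (1.5837) ≈ 8.013
Gain = 20 log₁₀(8.013) ≈ 18.08 dB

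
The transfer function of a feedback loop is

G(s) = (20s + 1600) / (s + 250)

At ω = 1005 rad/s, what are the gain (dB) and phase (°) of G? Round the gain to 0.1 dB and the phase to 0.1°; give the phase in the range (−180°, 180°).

Substitute s = j1005:
Numerator: 20(j1005) + 1600 = 1600 + j20100
Denominator: (j1005) + 250 = 250 + j1005
|N| = √(1600² + 20100²) ≈ 20164, ∠N ≈ 85.45°
|D| = √(250² + 1005²) ≈ 1035.6, ∠D ≈ 76.03°
|G| = 20164 / 1035.6 ≈ 19.471
Gain = 20 log₁₀(19.471) ≈ 25.79 dB
∠G = 85.45° − 76.03° = 9.42°

25.8 dB, 9.4°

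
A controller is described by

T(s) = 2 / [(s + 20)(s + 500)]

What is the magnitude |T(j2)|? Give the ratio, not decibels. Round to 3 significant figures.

At s = jω = j2:
pole (s+20): 20 + j2 → |·| = √(20²+2²) = √404 ≈ 20.1, ∠ = arctan(2/20) ≈ 5.71°
pole (s+500): 500 + j2 → |·| = √(500²+2²) = √250004 ≈ 500, ∠ = arctan(2/500) ≈ 0.23°
|T| = 2 / 10050 ≈ 0.000199

0.000199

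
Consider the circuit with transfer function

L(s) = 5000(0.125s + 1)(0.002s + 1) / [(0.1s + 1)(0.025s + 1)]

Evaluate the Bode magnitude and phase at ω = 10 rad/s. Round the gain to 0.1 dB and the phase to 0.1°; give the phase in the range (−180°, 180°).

74.8 dB, -6.6°

At ω = 10 rad/s:
zero (1 + j10·0.125) = 1 + j1.25 → |·| ≈ 1.6008, ∠ ≈ 51.34°
zero (1 + j10·0.002) = 1 + j0.02 → |·| ≈ 1.0002, ∠ ≈ 1.15°
pole (1 + j10·0.1) = 1 + j1 → |·| ≈ 1.4142, ∠ ≈ 45.00°
pole (1 + j10·0.025) = 1 + j0.25 → |·| ≈ 1.0308, ∠ ≈ 14.04°
|L| = 5000 · 1.6008 · 1.0002 / (1.4142 · 1.0308) ≈ 5491.7
Gain = 20 log₁₀(5491.7) ≈ 74.79 dB
∠L = (51.34° + 1.15°) − (45.00° + 14.04°) = -6.55°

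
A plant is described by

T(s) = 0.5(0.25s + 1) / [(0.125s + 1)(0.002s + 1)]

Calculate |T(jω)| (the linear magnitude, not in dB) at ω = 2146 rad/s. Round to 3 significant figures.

At ω = 2146 rad/s:
zero (1 + j2146·0.25) = 1 + j536.5 → |·| ≈ 536.5, ∠ ≈ 89.89°
pole (1 + j2146·0.125) = 1 + j268.25 → |·| ≈ 268.25, ∠ ≈ 89.79°
pole (1 + j2146·0.002) = 1 + j4.292 → |·| ≈ 4.407, ∠ ≈ 76.88°
|T| = 0.5 · 536.5 / (268.25 · 4.407) ≈ 0.22691

0.227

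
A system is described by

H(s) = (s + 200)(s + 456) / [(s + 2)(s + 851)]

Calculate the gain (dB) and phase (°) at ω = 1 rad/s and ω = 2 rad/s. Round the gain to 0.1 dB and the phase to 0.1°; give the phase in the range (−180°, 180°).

ω = 1: 33.6 dB, -26.2°; ω = 2: 31.6 dB, -44.3°

At s = jω = j1:
zero (s+200): 200 + j1 → |·| = √(200²+1²) = √40001 ≈ 200, ∠ = arctan(1/200) ≈ 0.29°
zero (s+456): 456 + j1 → |·| = √(456²+1²) = √207937 ≈ 456, ∠ = arctan(1/456) ≈ 0.13°
pole (s+2): 2 + j1 → |·| = √(2²+1²) = √5 ≈ 2.2361, ∠ = arctan(1/2) ≈ 26.57°
pole (s+851): 851 + j1 → |·| = √(851²+1²) = √724202 ≈ 851, ∠ = arctan(1/851) ≈ 0.07°
|H| = 1 · 91200 / 1902.9 ≈ 47.927
Gain = 20 log₁₀(47.927) ≈ 33.61 dB
∠H = 0.42° − 26.64° = -26.22°

At s = jω = j2:
zero (s+200): 200 + j2 → |·| = √(200²+2²) = √40004 ≈ 200.01, ∠ = arctan(2/200) ≈ 0.57°
zero (s+456): 456 + j2 → |·| = √(456²+2²) = √207940 ≈ 456, ∠ = arctan(2/456) ≈ 0.25°
pole (s+2): 2 + j2 → |·| = √(2²+2²) = √8 ≈ 2.8284, ∠ = arctan(2/2) ≈ 45.00°
pole (s+851): 851 + j2 → |·| = √(851²+2²) = √724205 ≈ 851, ∠ = arctan(2/851) ≈ 0.13°
|H| = 1 · 91205 / 2407 ≈ 37.892
Gain = 20 log₁₀(37.892) ≈ 31.57 dB
∠H = 0.82° − 45.13° = -44.31°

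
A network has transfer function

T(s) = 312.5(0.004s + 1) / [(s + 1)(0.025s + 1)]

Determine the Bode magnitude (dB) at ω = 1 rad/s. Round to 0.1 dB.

At ω = 1 rad/s:
zero (1 + j1·0.004) = 1 + j0.004 → |·| ≈ 1, ∠ ≈ 0.23°
pole (1 + j1·1) = 1 + j1 → |·| ≈ 1.4142, ∠ ≈ 45.00°
pole (1 + j1·0.025) = 1 + j0.025 → |·| ≈ 1.0003, ∠ ≈ 1.43°
|T| = 312.5 · 1 / (1.4142 · 1.0003) ≈ 220.91
Gain = 20 log₁₀(220.91) ≈ 46.88 dB

46.9 dB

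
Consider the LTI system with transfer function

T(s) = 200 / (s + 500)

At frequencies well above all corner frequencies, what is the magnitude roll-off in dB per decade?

Each pole contributes −20 dB/decade at high frequency; each zero contributes +20 dB/decade.
Net: 0 zero(s) − 1 pole(s) → -20 dB/decade.

-20 dB/decade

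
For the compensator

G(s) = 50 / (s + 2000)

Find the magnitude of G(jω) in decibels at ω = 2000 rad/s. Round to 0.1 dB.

-35.1 dB

Substitute s = j2000:
Numerator: 50 = 50 + j0
Denominator: (j2000) + 2000 = 2000 + j2000
|N| = √(50² + 0²) ≈ 50, ∠N ≈ 0.00°
|D| = √(2000² + 2000²) ≈ 2828.4, ∠D ≈ 45.00°
|G| = 50 / 2828.4 ≈ 0.017678
Gain = 20 log₁₀(0.017678) ≈ -35.05 dB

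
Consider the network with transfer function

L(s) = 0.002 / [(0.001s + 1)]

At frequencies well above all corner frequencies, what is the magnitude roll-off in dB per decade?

Each pole contributes −20 dB/decade at high frequency; each zero contributes +20 dB/decade.
Net: 0 zero(s) − 1 pole(s) → -20 dB/decade.

-20 dB/decade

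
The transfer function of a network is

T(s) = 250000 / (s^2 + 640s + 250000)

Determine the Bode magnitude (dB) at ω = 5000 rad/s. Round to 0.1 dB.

-40.0 dB

At s = jω = j5000:
quadratic: (j5000)² + 640·j5000 + 250000 = -24750000 + j3200000 → |·| ≈ 2.4956e+07, ∠ ≈ 172.63°
|T| = 250000 / 2.4956e+07 ≈ 0.010018
Gain = 20 log₁₀(0.010018) ≈ -39.98 dB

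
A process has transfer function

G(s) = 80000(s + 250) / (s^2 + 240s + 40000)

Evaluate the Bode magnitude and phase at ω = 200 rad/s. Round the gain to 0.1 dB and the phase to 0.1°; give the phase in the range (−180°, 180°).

At s = jω = j200:
zero (s+250): 250 + j200 → |·| = √(250²+200²) = √102500 ≈ 320.16, ∠ = arctan(200/250) ≈ 38.66°
quadratic: (j200)² + 240·j200 + 40000 = 0 + j48000 → |·| ≈ 48000, ∠ ≈ 90.00°
|G| = 80000 · 320.16 / 48000 ≈ 533.6
Gain = 20 log₁₀(533.6) ≈ 54.54 dB
∠G = 38.66° − 90.00° = -51.34°

54.5 dB, -51.3°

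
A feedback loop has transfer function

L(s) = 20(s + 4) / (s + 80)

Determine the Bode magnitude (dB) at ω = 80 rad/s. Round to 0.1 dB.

23.0 dB

At s = jω = j80:
zero (s+4): 4 + j80 → |·| = √(4²+80²) = √6416 ≈ 80.1, ∠ = arctan(80/4) ≈ 87.14°
pole (s+80): 80 + j80 → |·| = √(80²+80²) = √12800 ≈ 113.14, ∠ = arctan(80/80) ≈ 45.00°
|L| = 20 · 80.1 / 113.14 ≈ 14.159
Gain = 20 log₁₀(14.159) ≈ 23.02 dB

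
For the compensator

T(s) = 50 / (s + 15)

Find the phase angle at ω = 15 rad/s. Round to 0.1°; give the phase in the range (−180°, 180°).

At s = jω = j15:
pole (s+15): 15 + j15 → |·| = √(15²+15²) = √450 ≈ 21.213, ∠ = arctan(15/15) ≈ 45.00°
∠T = 0.00° − 45.00° = -45.00°

-45.0°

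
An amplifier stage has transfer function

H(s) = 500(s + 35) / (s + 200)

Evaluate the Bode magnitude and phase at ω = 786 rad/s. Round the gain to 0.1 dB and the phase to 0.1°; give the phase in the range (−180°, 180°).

At s = jω = j786:
zero (s+35): 35 + j786 → |·| = √(35²+786²) = √619021 ≈ 786.78, ∠ = arctan(786/35) ≈ 87.45°
pole (s+200): 200 + j786 → |·| = √(200²+786²) = √657796 ≈ 811.05, ∠ = arctan(786/200) ≈ 75.72°
|H| = 500 · 786.78 / 811.05 ≈ 485.04
Gain = 20 log₁₀(485.04) ≈ 53.72 dB
∠H = 87.45° − 75.72° = 11.73°

53.7 dB, 11.7°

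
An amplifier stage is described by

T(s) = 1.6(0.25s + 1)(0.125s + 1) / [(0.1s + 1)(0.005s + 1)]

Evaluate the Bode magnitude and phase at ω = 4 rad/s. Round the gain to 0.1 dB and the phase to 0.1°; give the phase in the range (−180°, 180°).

7.4 dB, 48.6°

At ω = 4 rad/s:
zero (1 + j4·0.25) = 1 + j1 → |·| ≈ 1.4142, ∠ ≈ 45.00°
zero (1 + j4·0.125) = 1 + j0.5 → |·| ≈ 1.118, ∠ ≈ 26.57°
pole (1 + j4·0.1) = 1 + j0.4 → |·| ≈ 1.077, ∠ ≈ 21.80°
pole (1 + j4·0.005) = 1 + j0.02 → |·| ≈ 1.0002, ∠ ≈ 1.15°
|T| = 1.6 · 1.4142 · 1.118 / (1.077 · 1.0002) ≈ 2.3484
Gain = 20 log₁₀(2.3484) ≈ 7.42 dB
∠T = (45.00° + 26.57°) − (21.80° + 1.15°) = 48.62°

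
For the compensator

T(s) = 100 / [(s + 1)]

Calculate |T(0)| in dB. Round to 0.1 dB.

40.0 dB

T(0) = 100 · 1 / 1 = 100
20 log₁₀(100) ≈ 40.00 dB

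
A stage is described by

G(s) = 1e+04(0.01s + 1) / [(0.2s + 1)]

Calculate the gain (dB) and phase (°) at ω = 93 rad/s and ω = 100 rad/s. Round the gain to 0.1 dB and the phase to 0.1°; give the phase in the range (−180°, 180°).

ω = 93: 57.3 dB, -44.0°; ω = 100: 57.0 dB, -42.1°

At ω = 93 rad/s:
zero (1 + j93·0.01) = 1 + j0.93 → |·| ≈ 1.3656, ∠ ≈ 42.92°
pole (1 + j93·0.2) = 1 + j18.6 → |·| ≈ 18.627, ∠ ≈ 86.92°
|G| = 1e+04 · 1.3656 / (18.627) ≈ 733.13
Gain = 20 log₁₀(733.13) ≈ 57.30 dB
∠G = (42.92°) − (86.92°) = -44.00°

At ω = 100 rad/s:
zero (1 + j100·0.01) = 1 + j1 → |·| ≈ 1.4142, ∠ ≈ 45.00°
pole (1 + j100·0.2) = 1 + j20 → |·| ≈ 20.025, ∠ ≈ 87.14°
|G| = 1e+04 · 1.4142 / (20.025) ≈ 706.22
Gain = 20 log₁₀(706.22) ≈ 56.98 dB
∠G = (45.00°) − (87.14°) = -42.14°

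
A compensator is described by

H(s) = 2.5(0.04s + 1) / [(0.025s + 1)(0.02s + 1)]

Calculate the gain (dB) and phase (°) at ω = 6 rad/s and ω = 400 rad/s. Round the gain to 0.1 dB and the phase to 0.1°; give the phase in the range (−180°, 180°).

ω = 6: 8.0 dB, -1.9°; ω = 400: -6.1 dB, -80.7°

At ω = 6 rad/s:
zero (1 + j6·0.04) = 1 + j0.24 → |·| ≈ 1.0284, ∠ ≈ 13.50°
pole (1 + j6·0.025) = 1 + j0.15 → |·| ≈ 1.0112, ∠ ≈ 8.53°
pole (1 + j6·0.02) = 1 + j0.12 → |·| ≈ 1.0072, ∠ ≈ 6.84°
|H| = 2.5 · 1.0284 / (1.0112 · 1.0072) ≈ 2.5243
Gain = 20 log₁₀(2.5243) ≈ 8.04 dB
∠H = (13.50°) − (8.53° + 6.84°) = -1.87°

At ω = 400 rad/s:
zero (1 + j400·0.04) = 1 + j16 → |·| ≈ 16.031, ∠ ≈ 86.42°
pole (1 + j400·0.025) = 1 + j10 → |·| ≈ 10.05, ∠ ≈ 84.29°
pole (1 + j400·0.02) = 1 + j8 → |·| ≈ 8.0623, ∠ ≈ 82.87°
|H| = 2.5 · 16.031 / (10.05 · 8.0623) ≈ 0.49462
Gain = 20 log₁₀(0.49462) ≈ -6.11 dB
∠H = (86.42°) − (84.29° + 82.87°) = -80.74°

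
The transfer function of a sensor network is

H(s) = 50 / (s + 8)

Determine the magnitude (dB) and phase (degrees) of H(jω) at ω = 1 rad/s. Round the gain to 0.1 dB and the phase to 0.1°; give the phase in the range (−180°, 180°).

15.9 dB, -7.1°

At s = jω = j1:
pole (s+8): 8 + j1 → |·| = √(8²+1²) = √65 ≈ 8.0623, ∠ = arctan(1/8) ≈ 7.13°
|H| = 50 / 8.0623 ≈ 6.2017
Gain = 20 log₁₀(6.2017) ≈ 15.85 dB
∠H = 0.00° − 7.13° = -7.13°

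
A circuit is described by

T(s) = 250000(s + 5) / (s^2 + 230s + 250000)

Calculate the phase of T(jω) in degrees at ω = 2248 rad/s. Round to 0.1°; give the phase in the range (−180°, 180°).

-84.0°

At s = jω = j2248:
zero (s+5): 5 + j2248 → |·| = √(5²+2248²) = √5053529 ≈ 2248, ∠ = arctan(2248/5) ≈ 89.87°
quadratic: (j2248)² + 230·j2248 + 250000 = -4803504 + j517040 → |·| ≈ 4.8313e+06, ∠ ≈ 173.86°
∠T = 89.87° − 173.86° = -83.99°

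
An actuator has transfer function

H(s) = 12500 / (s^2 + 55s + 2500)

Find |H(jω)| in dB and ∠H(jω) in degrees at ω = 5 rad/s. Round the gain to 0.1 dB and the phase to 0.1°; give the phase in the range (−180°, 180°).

14.0 dB, -6.3°

At s = jω = j5:
quadratic: (j5)² + 55·j5 + 2500 = 2475 + j275 → |·| ≈ 2490.2, ∠ ≈ 6.34°
|H| = 12500 / 2490.2 ≈ 5.0197
Gain = 20 log₁₀(5.0197) ≈ 14.01 dB
∠H = 0.00° − 6.34° = -6.34°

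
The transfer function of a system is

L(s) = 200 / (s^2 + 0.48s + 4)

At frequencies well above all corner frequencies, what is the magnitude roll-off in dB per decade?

-40 dB/decade

Each pole contributes −20 dB/decade at high frequency; each zero contributes +20 dB/decade.
Net: 0 zero(s) − 2 pole(s) → -40 dB/decade.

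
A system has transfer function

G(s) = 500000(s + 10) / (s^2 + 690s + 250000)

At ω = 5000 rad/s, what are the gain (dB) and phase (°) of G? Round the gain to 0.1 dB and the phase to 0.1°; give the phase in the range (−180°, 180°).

40.0 dB, -82.2°

At s = jω = j5000:
zero (s+10): 10 + j5000 → |·| = √(10²+5000²) = √25000100 ≈ 5000, ∠ = arctan(5000/10) ≈ 89.89°
quadratic: (j5000)² + 690·j5000 + 250000 = -24750000 + j3450000 → |·| ≈ 2.4989e+07, ∠ ≈ 172.06°
|G| = 500000 · 5000 / 2.4989e+07 ≈ 100.04
Gain = 20 log₁₀(100.04) ≈ 40.00 dB
∠G = 89.89° − 172.06° = -82.17°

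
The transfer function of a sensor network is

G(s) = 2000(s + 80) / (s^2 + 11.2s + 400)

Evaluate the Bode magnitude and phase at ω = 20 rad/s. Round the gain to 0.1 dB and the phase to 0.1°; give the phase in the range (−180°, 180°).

57.3 dB, -76.0°

At s = jω = j20:
zero (s+80): 80 + j20 → |·| = √(80²+20²) = √6800 ≈ 82.462, ∠ = arctan(20/80) ≈ 14.04°
quadratic: (j20)² + 11.2·j20 + 400 = 0 + j224 → |·| ≈ 224, ∠ ≈ 90.00°
|G| = 2000 · 82.462 / 224 ≈ 736.27
Gain = 20 log₁₀(736.27) ≈ 57.34 dB
∠G = 14.04° − 90.00° = -75.96°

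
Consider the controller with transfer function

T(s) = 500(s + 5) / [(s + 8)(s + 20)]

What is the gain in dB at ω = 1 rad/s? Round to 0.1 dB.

24.0 dB

At s = jω = j1:
zero (s+5): 5 + j1 → |·| = √(5²+1²) = √26 ≈ 5.099, ∠ = arctan(1/5) ≈ 11.31°
pole (s+8): 8 + j1 → |·| = √(8²+1²) = √65 ≈ 8.0623, ∠ = arctan(1/8) ≈ 7.13°
pole (s+20): 20 + j1 → |·| = √(20²+1²) = √401 ≈ 20.025, ∠ = arctan(1/20) ≈ 2.86°
|T| = 500 · 5.099 / 161.45 ≈ 15.791
Gain = 20 log₁₀(15.791) ≈ 23.97 dB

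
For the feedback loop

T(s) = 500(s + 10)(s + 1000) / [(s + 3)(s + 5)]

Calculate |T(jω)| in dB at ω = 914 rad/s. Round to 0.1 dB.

At s = jω = j914:
zero (s+10): 10 + j914 → |·| = √(10²+914²) = √835496 ≈ 914.05, ∠ = arctan(914/10) ≈ 89.37°
zero (s+1000): 1000 + j914 → |·| = √(1000²+914²) = √1835396 ≈ 1354.8, ∠ = arctan(914/1000) ≈ 42.43°
pole (s+3): 3 + j914 → |·| = √(3²+914²) = √835405 ≈ 914, ∠ = arctan(914/3) ≈ 89.81°
pole (s+5): 5 + j914 → |·| = √(5²+914²) = √835421 ≈ 914.01, ∠ = arctan(914/5) ≈ 89.69°
|T| = 500 · 1.2384e+06 / 8.3541e+05 ≈ 741.19
Gain = 20 log₁₀(741.19) ≈ 57.40 dB

57.4 dB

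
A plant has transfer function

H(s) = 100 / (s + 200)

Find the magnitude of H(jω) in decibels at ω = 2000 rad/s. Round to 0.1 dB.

-26.1 dB

At s = jω = j2000:
pole (s+200): 200 + j2000 → |·| = √(200²+2000²) = √4040000 ≈ 2010, ∠ = arctan(2000/200) ≈ 84.29°
|H| = 100 / 2010 ≈ 0.049751
Gain = 20 log₁₀(0.049751) ≈ -26.06 dB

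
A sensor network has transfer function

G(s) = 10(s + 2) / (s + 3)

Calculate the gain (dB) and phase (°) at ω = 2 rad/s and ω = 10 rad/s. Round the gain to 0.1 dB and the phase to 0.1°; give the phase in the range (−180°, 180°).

At s = jω = j2:
zero (s+2): 2 + j2 → |·| = √(2²+2²) = √8 ≈ 2.8284, ∠ = arctan(2/2) ≈ 45.00°
pole (s+3): 3 + j2 → |·| = √(3²+2²) = √13 ≈ 3.6056, ∠ = arctan(2/3) ≈ 33.69°
|G| = 10 · 2.8284 / 3.6056 ≈ 7.8445
Gain = 20 log₁₀(7.8445) ≈ 17.89 dB
∠G = 45.00° − 33.69° = 11.31°

At s = jω = j10:
zero (s+2): 2 + j10 → |·| = √(2²+10²) = √104 ≈ 10.198, ∠ = arctan(10/2) ≈ 78.69°
pole (s+3): 3 + j10 → |·| = √(3²+10²) = √109 ≈ 10.44, ∠ = arctan(10/3) ≈ 73.30°
|G| = 10 · 10.198 / 10.44 ≈ 9.7682
Gain = 20 log₁₀(9.7682) ≈ 19.80 dB
∠G = 78.69° − 73.30° = 5.39°

ω = 2: 17.9 dB, 11.3°; ω = 10: 19.8 dB, 5.4°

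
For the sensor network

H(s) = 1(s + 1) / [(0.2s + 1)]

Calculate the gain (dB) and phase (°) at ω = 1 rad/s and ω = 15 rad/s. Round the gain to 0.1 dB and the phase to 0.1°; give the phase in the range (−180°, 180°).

At ω = 1 rad/s:
zero (1 + j1·1) = 1 + j1 → |·| ≈ 1.4142, ∠ ≈ 45.00°
pole (1 + j1·0.2) = 1 + j0.2 → |·| ≈ 1.0198, ∠ ≈ 11.31°
|H| = 1 · 1.4142 / (1.0198) ≈ 1.3867
Gain = 20 log₁₀(1.3867) ≈ 2.84 dB
∠H = (45.00°) − (11.31°) = 33.69°

At ω = 15 rad/s:
zero (1 + j15·1) = 1 + j15 → |·| ≈ 15.033, ∠ ≈ 86.19°
pole (1 + j15·0.2) = 1 + j3 → |·| ≈ 3.1623, ∠ ≈ 71.57°
|H| = 1 · 15.033 / (3.1623) ≈ 4.7538
Gain = 20 log₁₀(4.7538) ≈ 13.54 dB
∠H = (86.19°) − (71.57°) = 14.62°

ω = 1: 2.8 dB, 33.7°; ω = 15: 13.5 dB, 14.6°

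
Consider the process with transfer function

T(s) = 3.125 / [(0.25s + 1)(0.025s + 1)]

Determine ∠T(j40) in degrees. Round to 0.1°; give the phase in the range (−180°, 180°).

At ω = 40 rad/s:
pole (1 + j40·0.25) = 1 + j10 → |·| ≈ 10.05, ∠ ≈ 84.29°
pole (1 + j40·0.025) = 1 + j1 → |·| ≈ 1.4142, ∠ ≈ 45.00°
∠T = (0°) − (84.29° + 45.00°) = -129.29°

-129.3°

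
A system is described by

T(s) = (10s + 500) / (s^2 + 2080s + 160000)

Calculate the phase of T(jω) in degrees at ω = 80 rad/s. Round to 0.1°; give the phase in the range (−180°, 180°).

Substitute s = j80:
Numerator: 10(j80) + 500 = 500 + j800
Denominator: (j80)^2 + 2080(j80) + 160000 = 153600 + j166400
|N| = √(500² + 800²) ≈ 943.4, ∠N ≈ 57.99°
|D| = √(153600² + 166400²) ≈ 2.2646e+05, ∠D ≈ 47.29°
∠T = 57.99° − 47.29° = 10.70°

10.7°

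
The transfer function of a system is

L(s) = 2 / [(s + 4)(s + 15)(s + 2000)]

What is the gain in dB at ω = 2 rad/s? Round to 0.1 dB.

-96.6 dB

At s = jω = j2:
pole (s+4): 4 + j2 → |·| = √(4²+2²) = √20 ≈ 4.4721, ∠ = arctan(2/4) ≈ 26.57°
pole (s+15): 15 + j2 → |·| = √(15²+2²) = √229 ≈ 15.133, ∠ = arctan(2/15) ≈ 7.59°
pole (s+2000): 2000 + j2 → |·| = √(2000²+2²) = √4000004 ≈ 2000, ∠ = arctan(2/2000) ≈ 0.06°
|L| = 2 / 1.3535e+05 ≈ 1.4777e-05
Gain = 20 log₁₀(1.4777e-05) ≈ -96.61 dB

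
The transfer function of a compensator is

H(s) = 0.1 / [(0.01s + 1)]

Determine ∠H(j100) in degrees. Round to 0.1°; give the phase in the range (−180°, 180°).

At ω = 100 rad/s:
pole (1 + j100·0.01) = 1 + j1 → |·| ≈ 1.4142, ∠ ≈ 45.00°
∠H = (0°) − (45.00°) = -45.00°

-45.0°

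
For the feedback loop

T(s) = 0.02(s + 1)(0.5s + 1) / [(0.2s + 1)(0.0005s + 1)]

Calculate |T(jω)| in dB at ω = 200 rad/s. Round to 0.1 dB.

At ω = 200 rad/s:
zero (1 + j200·1) = 1 + j200 → |·| ≈ 200, ∠ ≈ 89.71°
zero (1 + j200·0.5) = 1 + j100 → |·| ≈ 100, ∠ ≈ 89.43°
pole (1 + j200·0.2) = 1 + j40 → |·| ≈ 40.012, ∠ ≈ 88.57°
pole (1 + j200·0.0005) = 1 + j0.1 → |·| ≈ 1.005, ∠ ≈ 5.71°
|T| = 0.02 · 200 · 100 / (40.012 · 1.005) ≈ 9.9473
Gain = 20 log₁₀(9.9473) ≈ 19.95 dB

20.0 dB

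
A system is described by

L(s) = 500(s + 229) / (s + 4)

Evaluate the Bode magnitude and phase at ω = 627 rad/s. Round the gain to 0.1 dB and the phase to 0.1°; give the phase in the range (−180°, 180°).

54.5 dB, -19.7°

At s = jω = j627:
zero (s+229): 229 + j627 → |·| = √(229²+627²) = √445570 ≈ 667.51, ∠ = arctan(627/229) ≈ 69.94°
pole (s+4): 4 + j627 → |·| = √(4²+627²) = √393145 ≈ 627.01, ∠ = arctan(627/4) ≈ 89.63°
|L| = 500 · 667.51 / 627.01 ≈ 532.3
Gain = 20 log₁₀(532.3) ≈ 54.52 dB
∠L = 69.94° − 89.63° = -19.69°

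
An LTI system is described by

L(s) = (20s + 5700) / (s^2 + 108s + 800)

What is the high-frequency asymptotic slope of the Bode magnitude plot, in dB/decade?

-20 dB/decade

Each pole contributes −20 dB/decade at high frequency; each zero contributes +20 dB/decade.
Net: 1 zero(s) − 2 pole(s) → -20 dB/decade.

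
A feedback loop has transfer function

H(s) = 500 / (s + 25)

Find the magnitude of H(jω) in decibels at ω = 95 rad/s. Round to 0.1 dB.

Substitute s = j95:
Numerator: 500 = 500 + j0
Denominator: (j95) + 25 = 25 + j95
|N| = √(500² + 0²) ≈ 500, ∠N ≈ 0.00°
|D| = √(25² + 95²) ≈ 98.234, ∠D ≈ 75.26°
|H| = 500 / 98.234 ≈ 5.0899
Gain = 20 log₁₀(5.0899) ≈ 14.13 dB

14.1 dB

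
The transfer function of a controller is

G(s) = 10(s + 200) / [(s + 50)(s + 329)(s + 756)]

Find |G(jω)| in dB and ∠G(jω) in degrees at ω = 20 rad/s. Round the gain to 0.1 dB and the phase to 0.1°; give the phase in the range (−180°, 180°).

At s = jω = j20:
zero (s+200): 200 + j20 → |·| = √(200²+20²) = √40400 ≈ 201, ∠ = arctan(20/200) ≈ 5.71°
pole (s+50): 50 + j20 → |·| = √(50²+20²) = √2900 ≈ 53.852, ∠ = arctan(20/50) ≈ 21.80°
pole (s+329): 329 + j20 → |·| = √(329²+20²) = √108641 ≈ 329.61, ∠ = arctan(20/329) ≈ 3.48°
pole (s+756): 756 + j20 → |·| = √(756²+20²) = √571936 ≈ 756.26, ∠ = arctan(20/756) ≈ 1.52°
|G| = 10 · 201 / 1.3424e+07 ≈ 0.00014973
Gain = 20 log₁₀(0.00014973) ≈ -76.49 dB
∠G = 5.71° − 26.80° = -21.09°

-76.5 dB, -21.1°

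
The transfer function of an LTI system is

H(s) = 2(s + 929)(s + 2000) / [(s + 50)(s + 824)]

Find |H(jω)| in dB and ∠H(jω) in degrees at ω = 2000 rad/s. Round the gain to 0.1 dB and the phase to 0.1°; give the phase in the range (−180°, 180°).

At s = jω = j2000:
zero (s+929): 929 + j2000 → |·| = √(929²+2000²) = √4863041 ≈ 2205.2, ∠ = arctan(2000/929) ≈ 65.09°
zero (s+2000): 2000 + j2000 → |·| = √(2000²+2000²) = √8000000 ≈ 2828.4, ∠ = arctan(2000/2000) ≈ 45.00°
pole (s+50): 50 + j2000 → |·| = √(50²+2000²) = √4002500 ≈ 2000.6, ∠ = arctan(2000/50) ≈ 88.57°
pole (s+824): 824 + j2000 → |·| = √(824²+2000²) = √4678976 ≈ 2163.1, ∠ = arctan(2000/824) ≈ 67.61°
|H| = 2 · 6.2372e+06 / 4.3275e+06 ≈ 2.8826
Gain = 20 log₁₀(2.8826) ≈ 9.20 dB
∠H = 110.09° − 156.18° = -46.09°

9.2 dB, -46.1°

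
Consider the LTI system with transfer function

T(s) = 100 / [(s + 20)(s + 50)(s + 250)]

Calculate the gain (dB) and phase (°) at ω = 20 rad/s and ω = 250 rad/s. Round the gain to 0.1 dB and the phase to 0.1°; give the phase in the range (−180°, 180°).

At s = jω = j20:
pole (s+20): 20 + j20 → |·| = √(20²+20²) = √800 ≈ 28.284, ∠ = arctan(20/20) ≈ 45.00°
pole (s+50): 50 + j20 → |·| = √(50²+20²) = √2900 ≈ 53.852, ∠ = arctan(20/50) ≈ 21.80°
pole (s+250): 250 + j20 → |·| = √(250²+20²) = √62900 ≈ 250.8, ∠ = arctan(20/250) ≈ 4.57°
|T| = 100 / 3.8201e+05 ≈ 0.00026177
Gain = 20 log₁₀(0.00026177) ≈ -71.64 dB
∠T = 0.00° − 71.37° = -71.37°

At s = jω = j250:
pole (s+20): 20 + j250 → |·| = √(20²+250²) = √62900 ≈ 250.8, ∠ = arctan(250/20) ≈ 85.43°
pole (s+50): 50 + j250 → |·| = √(50²+250²) = √65000 ≈ 254.95, ∠ = arctan(250/50) ≈ 78.69°
pole (s+250): 250 + j250 → |·| = √(250²+250²) = √125000 ≈ 353.55, ∠ = arctan(250/250) ≈ 45.00°
|T| = 100 / 2.2607e+07 ≈ 4.4234e-06
Gain = 20 log₁₀(4.4234e-06) ≈ -107.08 dB
∠T = 0.00° − 209.12° = -209.12° ≡ 150.88° (principal value)

ω = 20: -71.6 dB, -71.4°; ω = 250: -107.1 dB, 150.9°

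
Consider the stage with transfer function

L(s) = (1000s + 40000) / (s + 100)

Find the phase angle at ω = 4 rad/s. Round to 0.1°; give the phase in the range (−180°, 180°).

Substitute s = j4:
Numerator: 1000(j4) + 40000 = 40000 + j4000
Denominator: (j4) + 100 = 100 + j4
|N| = √(40000² + 4000²) ≈ 40200, ∠N ≈ 5.71°
|D| = √(100² + 4²) ≈ 100.08, ∠D ≈ 2.29°
∠L = 5.71° − 2.29° = 3.42°

3.4°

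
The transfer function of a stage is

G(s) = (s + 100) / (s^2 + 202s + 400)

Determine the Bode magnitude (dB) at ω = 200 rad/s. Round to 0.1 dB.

Substitute s = j200:
Numerator: (j200) + 100 = 100 + j200
Denominator: (j200)^2 + 202(j200) + 400 = -39600 + j40400
|N| = √(100² + 200²) ≈ 223.61, ∠N ≈ 63.43°
|D| = √(39600² + 40400²) ≈ 56571, ∠D ≈ 134.43°
|G| = 223.61 / 56571 ≈ 0.0039527
Gain = 20 log₁₀(0.0039527) ≈ -48.06 dB

-48.1 dB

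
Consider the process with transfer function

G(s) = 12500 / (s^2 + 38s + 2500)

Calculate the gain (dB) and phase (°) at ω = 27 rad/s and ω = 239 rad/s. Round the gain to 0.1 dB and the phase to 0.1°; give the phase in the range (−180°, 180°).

At s = jω = j27:
quadratic: (j27)² + 38·j27 + 2500 = 1771 + j1026 → |·| ≈ 2046.7, ∠ ≈ 30.09°
|G| = 12500 / 2046.7 ≈ 6.1074
Gain = 20 log₁₀(6.1074) ≈ 15.72 dB
∠G = 0.00° − 30.09° = -30.09°

At s = jω = j239:
quadratic: (j239)² + 38·j239 + 2500 = -54621 + j9082 → |·| ≈ 55371, ∠ ≈ 170.56°
|G| = 12500 / 55371 ≈ 0.22575
Gain = 20 log₁₀(0.22575) ≈ -12.93 dB
∠G = 0.00° − 170.56° = -170.56°

ω = 27: 15.7 dB, -30.1°; ω = 239: -12.9 dB, -170.6°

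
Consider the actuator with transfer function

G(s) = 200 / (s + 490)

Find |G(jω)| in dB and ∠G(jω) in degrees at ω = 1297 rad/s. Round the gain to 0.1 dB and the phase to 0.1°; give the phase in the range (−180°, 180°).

Substitute s = j1297:
Numerator: 200 = 200 + j0
Denominator: (j1297) + 490 = 490 + j1297
|N| = √(200² + 0²) ≈ 200, ∠N ≈ 0.00°
|D| = √(490² + 1297²) ≈ 1386.5, ∠D ≈ 69.30°
|G| = 200 / 1386.5 ≈ 0.14425
Gain = 20 log₁₀(0.14425) ≈ -16.82 dB
∠G = 0.00° − 69.30° = -69.30°

-16.8 dB, -69.3°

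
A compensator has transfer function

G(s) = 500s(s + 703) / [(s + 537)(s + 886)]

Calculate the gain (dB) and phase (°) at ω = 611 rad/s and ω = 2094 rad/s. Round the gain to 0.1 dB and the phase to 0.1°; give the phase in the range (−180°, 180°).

ω = 611: 50.2 dB, 47.7°; ω = 2094: 53.5 dB, 18.8°

At s = jω = j611:
zero (s+703): 703 + j611 → |·| = √(703²+611²) = √867530 ≈ 931.41, ∠ = arctan(611/703) ≈ 40.99°
zero at origin: s = j611 → |·| = 611, ∠ = 90.00°
pole (s+537): 537 + j611 → |·| = √(537²+611²) = √661690 ≈ 813.44, ∠ = arctan(611/537) ≈ 48.69°
pole (s+886): 886 + j611 → |·| = √(886²+611²) = √1158317 ≈ 1076.3, ∠ = arctan(611/886) ≈ 34.59°
|G| = 500 · 5.6909e+05 / 8.7551e+05 ≈ 325
Gain = 20 log₁₀(325) ≈ 50.24 dB
∠G = 130.99° − 83.28° = 47.71°

At s = jω = j2094:
zero (s+703): 703 + j2094 → |·| = √(703²+2094²) = √4879045 ≈ 2208.9, ∠ = arctan(2094/703) ≈ 71.44°
zero at origin: s = j2094 → |·| = 2094, ∠ = 90.00°
pole (s+537): 537 + j2094 → |·| = √(537²+2094²) = √4673205 ≈ 2161.8, ∠ = arctan(2094/537) ≈ 75.62°
pole (s+886): 886 + j2094 → |·| = √(886²+2094²) = √5169832 ≈ 2273.7, ∠ = arctan(2094/886) ≈ 67.07°
|G| = 500 · 4.6254e+06 / 4.9153e+06 ≈ 470.51
Gain = 20 log₁₀(470.51) ≈ 53.45 dB
∠G = 161.44° − 142.69° = 18.75°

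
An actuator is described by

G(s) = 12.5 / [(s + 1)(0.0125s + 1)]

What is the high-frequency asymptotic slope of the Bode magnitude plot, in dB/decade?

-40 dB/decade

Each pole contributes −20 dB/decade at high frequency; each zero contributes +20 dB/decade.
Net: 0 zero(s) − 2 pole(s) → -40 dB/decade.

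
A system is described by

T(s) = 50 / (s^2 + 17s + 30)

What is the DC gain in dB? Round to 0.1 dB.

4.4 dB

T(0) = 50 / 30 ≈ 1.6667
20 log₁₀(1.6667) ≈ 4.44 dB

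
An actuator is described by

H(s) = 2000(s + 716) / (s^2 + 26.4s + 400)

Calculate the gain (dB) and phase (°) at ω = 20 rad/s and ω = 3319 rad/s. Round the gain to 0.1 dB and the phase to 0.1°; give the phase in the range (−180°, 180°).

ω = 20: 68.7 dB, -88.4°; ω = 3319: -4.2 dB, -101.7°

At s = jω = j20:
zero (s+716): 716 + j20 → |·| = √(716²+20²) = √513056 ≈ 716.28, ∠ = arctan(20/716) ≈ 1.60°
quadratic: (j20)² + 26.4·j20 + 400 = 0 + j528 → |·| ≈ 528, ∠ ≈ 90.00°
|H| = 2000 · 716.28 / 528 ≈ 2713.2
Gain = 20 log₁₀(2713.2) ≈ 68.67 dB
∠H = 1.60° − 90.00° = -88.40°

At s = jω = j3319:
zero (s+716): 716 + j3319 → |·| = √(716²+3319²) = √11528417 ≈ 3395.4, ∠ = arctan(3319/716) ≈ 77.83°
quadratic: (j3319)² + 26.4·j3319 + 400 = -11015361 + j87621.6 → |·| ≈ 1.1016e+07, ∠ ≈ 179.54°
|H| = 2000 · 3395.4 / 1.1016e+07 ≈ 0.61645
Gain = 20 log₁₀(0.61645) ≈ -4.20 dB
∠H = 77.83° − 179.54° = -101.71°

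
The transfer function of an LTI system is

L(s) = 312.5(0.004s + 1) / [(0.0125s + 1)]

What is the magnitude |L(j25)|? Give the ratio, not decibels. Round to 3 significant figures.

300

At ω = 25 rad/s:
zero (1 + j25·0.004) = 1 + j0.1 → |·| ≈ 1.005, ∠ ≈ 5.71°
pole (1 + j25·0.0125) = 1 + j0.3125 → |·| ≈ 1.0477, ∠ ≈ 17.35°
|L| = 312.5 · 1.005 / (1.0477) ≈ 299.76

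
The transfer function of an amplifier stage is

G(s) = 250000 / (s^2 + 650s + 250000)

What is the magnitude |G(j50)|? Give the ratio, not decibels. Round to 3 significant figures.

At s = jω = j50:
quadratic: (j50)² + 650·j50 + 250000 = 247500 + j32500 → |·| ≈ 2.4962e+05, ∠ ≈ 7.48°
|G| = 250000 / 2.4962e+05 ≈ 1.0015

1.00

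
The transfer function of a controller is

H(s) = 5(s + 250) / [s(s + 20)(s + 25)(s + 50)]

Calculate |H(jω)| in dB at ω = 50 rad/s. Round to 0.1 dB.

-78.4 dB

At s = jω = j50:
zero (s+250): 250 + j50 → |·| = √(250²+50²) = √65000 ≈ 254.95, ∠ = arctan(50/250) ≈ 11.31°
pole (s+20): 20 + j50 → |·| = √(20²+50²) = √2900 ≈ 53.852, ∠ = arctan(50/20) ≈ 68.20°
pole (s+25): 25 + j50 → |·| = √(25²+50²) = √3125 ≈ 55.902, ∠ = arctan(50/25) ≈ 63.43°
pole (s+50): 50 + j50 → |·| = √(50²+50²) = √5000 ≈ 70.711, ∠ = arctan(50/50) ≈ 45.00°
pole at origin: |s| = 50, ∠ = 90.00° (in denominator)
|H| = 5 · 254.95 / 1.0644e+07 ≈ 0.00011976
Gain = 20 log₁₀(0.00011976) ≈ -78.43 dB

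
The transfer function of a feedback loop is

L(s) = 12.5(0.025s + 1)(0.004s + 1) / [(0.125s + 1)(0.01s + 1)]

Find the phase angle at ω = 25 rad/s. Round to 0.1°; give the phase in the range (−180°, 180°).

-48.6°

At ω = 25 rad/s:
zero (1 + j25·0.025) = 1 + j0.625 → |·| ≈ 1.1792, ∠ ≈ 32.01°
zero (1 + j25·0.004) = 1 + j0.1 → |·| ≈ 1.005, ∠ ≈ 5.71°
pole (1 + j25·0.125) = 1 + j3.125 → |·| ≈ 3.2811, ∠ ≈ 72.26°
pole (1 + j25·0.01) = 1 + j0.25 → |·| ≈ 1.0308, ∠ ≈ 14.04°
∠L = (32.01° + 5.71°) − (72.26° + 14.04°) = -48.58°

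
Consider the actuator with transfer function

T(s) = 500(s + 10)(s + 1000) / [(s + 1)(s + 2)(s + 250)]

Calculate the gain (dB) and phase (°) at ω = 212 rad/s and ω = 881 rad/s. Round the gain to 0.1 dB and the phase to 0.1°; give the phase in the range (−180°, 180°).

At s = jω = j212:
zero (s+10): 10 + j212 → |·| = √(10²+212²) = √45044 ≈ 212.24, ∠ = arctan(212/10) ≈ 87.30°
zero (s+1000): 1000 + j212 → |·| = √(1000²+212²) = √1044944 ≈ 1022.2, ∠ = arctan(212/1000) ≈ 11.97°
pole (s+1): 1 + j212 → |·| = √(1²+212²) = √44945 ≈ 212, ∠ = arctan(212/1) ≈ 89.73°
pole (s+2): 2 + j212 → |·| = √(2²+212²) = √44948 ≈ 212.01, ∠ = arctan(212/2) ≈ 89.46°
pole (s+250): 250 + j212 → |·| = √(250²+212²) = √107444 ≈ 327.79, ∠ = arctan(212/250) ≈ 40.30°
|T| = 500 · 2.1695e+05 / 1.4733e+07 ≈ 7.3627
Gain = 20 log₁₀(7.3627) ≈ 17.34 dB
∠T = 99.27° − 219.49° = -120.22°

At s = jω = j881:
zero (s+10): 10 + j881 → |·| = √(10²+881²) = √776261 ≈ 881.06, ∠ = arctan(881/10) ≈ 89.35°
zero (s+1000): 1000 + j881 → |·| = √(1000²+881²) = √1776161 ≈ 1332.7, ∠ = arctan(881/1000) ≈ 41.38°
pole (s+1): 1 + j881 → |·| = √(1²+881²) = √776162 ≈ 881, ∠ = arctan(881/1) ≈ 89.93°
pole (s+2): 2 + j881 → |·| = √(2²+881²) = √776165 ≈ 881, ∠ = arctan(881/2) ≈ 89.87°
pole (s+250): 250 + j881 → |·| = √(250²+881²) = √838661 ≈ 915.78, ∠ = arctan(881/250) ≈ 74.16°
|T| = 500 · 1.1742e+06 / 7.1079e+08 ≈ 0.82598
Gain = 20 log₁₀(0.82598) ≈ -1.66 dB
∠T = 130.73° − 253.96° = -123.23°

ω = 212: 17.3 dB, -120.2°; ω = 881: -1.7 dB, -123.2°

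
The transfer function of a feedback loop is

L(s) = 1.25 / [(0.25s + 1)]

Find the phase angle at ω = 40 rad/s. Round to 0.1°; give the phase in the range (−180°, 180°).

-84.3°

At ω = 40 rad/s:
pole (1 + j40·0.25) = 1 + j10 → |·| ≈ 10.05, ∠ ≈ 84.29°
∠L = (0°) − (84.29°) = -84.29°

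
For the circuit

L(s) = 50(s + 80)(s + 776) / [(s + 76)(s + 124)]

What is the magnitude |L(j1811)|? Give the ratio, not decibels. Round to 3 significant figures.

54.3

At s = jω = j1811:
zero (s+80): 80 + j1811 → |·| = √(80²+1811²) = √3286121 ≈ 1812.8, ∠ = arctan(1811/80) ≈ 87.47°
zero (s+776): 776 + j1811 → |·| = √(776²+1811²) = √3881897 ≈ 1970.3, ∠ = arctan(1811/776) ≈ 66.81°
pole (s+76): 76 + j1811 → |·| = √(76²+1811²) = √3285497 ≈ 1812.6, ∠ = arctan(1811/76) ≈ 87.60°
pole (s+124): 124 + j1811 → |·| = √(124²+1811²) = √3295097 ≈ 1815.2, ∠ = arctan(1811/124) ≈ 86.08°
|L| = 50 · 3.5718e+06 / 3.2902e+06 ≈ 54.279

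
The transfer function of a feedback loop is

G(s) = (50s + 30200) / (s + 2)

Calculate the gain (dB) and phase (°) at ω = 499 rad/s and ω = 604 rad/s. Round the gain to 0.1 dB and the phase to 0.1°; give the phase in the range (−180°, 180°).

Substitute s = j499:
Numerator: 50(j499) + 30200 = 30200 + j24950
Denominator: (j499) + 2 = 2 + j499
|N| = √(30200² + 24950²) ≈ 39173, ∠N ≈ 39.56°
|D| = √(2² + 499²) ≈ 499, ∠D ≈ 89.77°
|G| = 39173 / 499 ≈ 78.503
Gain = 20 log₁₀(78.503) ≈ 37.90 dB
∠G = 39.56° − 89.77° = -50.21°

Substitute s = j604:
Numerator: 50(j604) + 30200 = 30200 + j30200
Denominator: (j604) + 2 = 2 + j604
|N| = √(30200² + 30200²) ≈ 42709, ∠N ≈ 45.00°
|D| = √(2² + 604²) ≈ 604, ∠D ≈ 89.81°
|G| = 42709 / 604 ≈ 70.71
Gain = 20 log₁₀(70.71) ≈ 36.99 dB
∠G = 45.00° − 89.81° = -44.81°

ω = 499: 37.9 dB, -50.2°; ω = 604: 37.0 dB, -44.8°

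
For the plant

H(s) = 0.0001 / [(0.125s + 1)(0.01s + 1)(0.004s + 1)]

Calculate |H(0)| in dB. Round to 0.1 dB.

H(0) = 0.0001 · 1 / 1 = 0.0001
20 log₁₀(0.0001) ≈ -80.00 dB

-80.0 dB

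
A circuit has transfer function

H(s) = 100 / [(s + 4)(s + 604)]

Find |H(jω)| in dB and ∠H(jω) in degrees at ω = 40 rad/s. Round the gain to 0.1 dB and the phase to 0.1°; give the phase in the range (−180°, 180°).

At s = jω = j40:
pole (s+4): 4 + j40 → |·| = √(4²+40²) = √1616 ≈ 40.2, ∠ = arctan(40/4) ≈ 84.29°
pole (s+604): 604 + j40 → |·| = √(604²+40²) = √366416 ≈ 605.32, ∠ = arctan(40/604) ≈ 3.79°
|H| = 100 / 24334 ≈ 0.0041095
Gain = 20 log₁₀(0.0041095) ≈ -47.72 dB
∠H = 0.00° − 88.08° = -88.08°

-47.7 dB, -88.1°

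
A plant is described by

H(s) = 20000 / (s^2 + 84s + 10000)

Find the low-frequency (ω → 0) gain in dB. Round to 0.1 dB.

H(0) = 20000 / 10000 = 2
20 log₁₀(2) ≈ 6.02 dB

6.0 dB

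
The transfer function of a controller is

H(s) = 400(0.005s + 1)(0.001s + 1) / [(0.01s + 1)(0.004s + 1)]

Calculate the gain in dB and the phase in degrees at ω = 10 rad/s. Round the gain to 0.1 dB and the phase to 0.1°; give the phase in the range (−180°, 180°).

At ω = 10 rad/s:
zero (1 + j10·0.005) = 1 + j0.05 → |·| ≈ 1.0012, ∠ ≈ 2.86°
zero (1 + j10·0.001) = 1 + j0.01 → |·| ≈ 1, ∠ ≈ 0.57°
pole (1 + j10·0.01) = 1 + j0.1 → |·| ≈ 1.005, ∠ ≈ 5.71°
pole (1 + j10·0.004) = 1 + j0.04 → |·| ≈ 1.0008, ∠ ≈ 2.29°
|H| = 400 · 1.0012 · 1 / (1.005 · 1.0008) ≈ 398.17
Gain = 20 log₁₀(398.17) ≈ 52.00 dB
∠H = (2.86° + 0.57°) − (5.71° + 2.29°) = -4.57°

52.0 dB, -4.6°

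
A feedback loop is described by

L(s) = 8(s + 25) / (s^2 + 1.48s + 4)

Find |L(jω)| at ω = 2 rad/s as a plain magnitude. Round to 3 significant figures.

At s = jω = j2:
zero (s+25): 25 + j2 → |·| = √(25²+2²) = √629 ≈ 25.08, ∠ = arctan(2/25) ≈ 4.57°
quadratic: (j2)² + 1.48·j2 + 4 = 0 + j2.96 → |·| ≈ 2.96, ∠ ≈ 90.00°
|L| = 8 · 25.08 / 2.96 ≈ 67.784

67.8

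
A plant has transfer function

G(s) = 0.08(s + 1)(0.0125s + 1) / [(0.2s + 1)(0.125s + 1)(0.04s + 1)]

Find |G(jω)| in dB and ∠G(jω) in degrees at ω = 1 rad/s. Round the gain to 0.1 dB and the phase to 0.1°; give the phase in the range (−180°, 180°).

-19.2 dB, 25.0°

At ω = 1 rad/s:
zero (1 + j1·1) = 1 + j1 → |·| ≈ 1.4142, ∠ ≈ 45.00°
zero (1 + j1·0.0125) = 1 + j0.0125 → |·| ≈ 1.0001, ∠ ≈ 0.72°
pole (1 + j1·0.2) = 1 + j0.2 → |·| ≈ 1.0198, ∠ ≈ 11.31°
pole (1 + j1·0.125) = 1 + j0.125 → |·| ≈ 1.0078, ∠ ≈ 7.13°
pole (1 + j1·0.04) = 1 + j0.04 → |·| ≈ 1.0008, ∠ ≈ 2.29°
|G| = 0.08 · 1.4142 · 1.0001 / (1.0198 · 1.0078 · 1.0008) ≈ 0.11
Gain = 20 log₁₀(0.11) ≈ -19.17 dB
∠G = (45.00° + 0.72°) − (11.31° + 7.13° + 2.29°) = 24.99°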